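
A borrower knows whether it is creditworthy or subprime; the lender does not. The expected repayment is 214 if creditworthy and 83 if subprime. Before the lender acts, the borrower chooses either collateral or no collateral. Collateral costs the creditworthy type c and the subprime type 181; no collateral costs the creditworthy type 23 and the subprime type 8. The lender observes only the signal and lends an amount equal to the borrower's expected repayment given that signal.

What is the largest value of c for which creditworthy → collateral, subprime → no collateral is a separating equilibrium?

154

Under separation: collateral → creditworthy (pays 214); no collateral → subprime (pays 83).
Subprime: 83 − 8 = 75 ≥ 214 − 181 = 33. Holds regardless of c. ✓
Creditworthy: 214 − c ≥ 83 − 23, so c ≤ 214 − 60 = 154.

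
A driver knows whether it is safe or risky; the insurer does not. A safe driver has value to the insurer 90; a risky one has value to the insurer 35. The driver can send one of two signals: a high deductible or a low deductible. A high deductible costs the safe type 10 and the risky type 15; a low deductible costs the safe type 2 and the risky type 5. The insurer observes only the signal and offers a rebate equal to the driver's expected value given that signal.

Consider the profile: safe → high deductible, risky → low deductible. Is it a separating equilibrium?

No

If types separate, high deductible earns payment 90 and low deductible earns 35.
Safe: high deductible gives 90 − 10 = 80; low deductible gives 35 − 2 = 33. No deviation. ✓
Risky: low deductible gives 35 − 5 = 30; high deductible gives 90 − 15 = 75. Would deviate. ✗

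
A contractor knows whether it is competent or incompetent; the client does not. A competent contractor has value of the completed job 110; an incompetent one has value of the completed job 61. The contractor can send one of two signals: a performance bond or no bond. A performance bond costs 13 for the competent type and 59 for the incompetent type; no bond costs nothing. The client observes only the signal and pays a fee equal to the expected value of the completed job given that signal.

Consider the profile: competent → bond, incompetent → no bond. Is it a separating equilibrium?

Yes

Under separation the client infers type exactly: bond → competent (pays 110), no bond → incompetent (pays 61).
Competent: bond gives 110 − 13 = 97; no bond gives 61 − 0 = 61. No deviation. ✓
Incompetent: no bond gives 61 − 0 = 61; bond gives 110 − 59 = 51. No deviation. ✓
Both incentive constraints hold.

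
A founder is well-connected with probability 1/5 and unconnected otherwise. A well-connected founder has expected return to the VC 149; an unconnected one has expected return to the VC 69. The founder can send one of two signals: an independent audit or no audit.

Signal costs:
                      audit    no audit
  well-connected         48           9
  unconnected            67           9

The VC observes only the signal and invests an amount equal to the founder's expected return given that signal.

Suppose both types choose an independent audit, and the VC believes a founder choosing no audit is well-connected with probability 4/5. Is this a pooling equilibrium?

On the equilibrium path (audit) the VC holds the prior 1/5 and pays 1/5·149 + 4/5·69 = 85. Off-path (no audit) belief 4/5 gives 4/5·149 + 1/5·69 = 133.
Well-connected: audit gives 85 − 48 = 37; no audit gives 133 − 9 = 124. Deviates. ✗
Unconnected: audit gives 85 − 67 = 18; no audit gives 133 − 9 = 124. Deviates. ✗

No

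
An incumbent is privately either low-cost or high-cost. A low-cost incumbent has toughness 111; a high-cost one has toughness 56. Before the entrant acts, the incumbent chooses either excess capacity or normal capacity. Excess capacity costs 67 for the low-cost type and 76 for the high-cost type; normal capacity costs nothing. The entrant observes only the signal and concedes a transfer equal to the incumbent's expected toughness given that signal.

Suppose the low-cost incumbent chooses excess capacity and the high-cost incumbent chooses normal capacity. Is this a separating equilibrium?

Under separation the entrant infers type exactly: excess capacity → low-cost (pays 111), normal capacity → high-cost (pays 56).
Low-cost: excess capacity gives 111 − 67 = 44; normal capacity gives 56 − 0 = 56. Would deviate. ✗
High-cost: normal capacity gives 56 − 0 = 56; excess capacity gives 111 − 76 = 35. No deviation. ✓

No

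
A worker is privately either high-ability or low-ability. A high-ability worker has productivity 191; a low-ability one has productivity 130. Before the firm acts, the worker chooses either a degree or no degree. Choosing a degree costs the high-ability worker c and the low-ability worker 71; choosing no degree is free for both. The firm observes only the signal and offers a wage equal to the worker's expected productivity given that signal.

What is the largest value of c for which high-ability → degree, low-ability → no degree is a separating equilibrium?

61

Under separation: degree → high-ability (pays 191); no degree → low-ability (pays 130).
Low-ability: 130 − 0 = 130 ≥ 191 − 71 = 120. Holds regardless of c. ✓
High-ability: 191 − c ≥ 130 − 0, so c ≤ 191 − 130 = 61.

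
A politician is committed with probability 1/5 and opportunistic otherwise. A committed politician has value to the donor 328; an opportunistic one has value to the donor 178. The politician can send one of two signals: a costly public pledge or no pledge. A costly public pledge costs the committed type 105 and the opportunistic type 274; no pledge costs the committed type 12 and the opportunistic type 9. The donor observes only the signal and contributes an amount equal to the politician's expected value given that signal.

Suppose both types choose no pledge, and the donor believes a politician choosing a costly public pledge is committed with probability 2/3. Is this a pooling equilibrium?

On the equilibrium path (no pledge) the donor holds the prior 1/5 and pays 1/5·328 + 4/5·178 = 208. Off-path (pledge) belief 2/3 gives 2/3·328 + 1/3·178 = 278.
Committed: no pledge gives 208 − 12 = 196; pledge gives 278 − 105 = 173. Stays. ✓
Opportunistic: no pledge gives 208 − 9 = 199; pledge gives 278 − 274 = 4. Stays. ✓
Beliefs are Bayes-consistent on-path and both types best-respond.

Yes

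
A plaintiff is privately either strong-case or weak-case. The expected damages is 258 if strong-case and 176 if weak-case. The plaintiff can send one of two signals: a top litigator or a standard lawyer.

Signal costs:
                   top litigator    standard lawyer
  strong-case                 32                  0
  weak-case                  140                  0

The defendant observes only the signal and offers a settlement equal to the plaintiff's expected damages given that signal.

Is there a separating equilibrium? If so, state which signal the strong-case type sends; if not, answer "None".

top litigator

Try strong-case → top litigator, weak-case → standard lawyer:
  If types separate, top litigator earns payment 258 and standard lawyer earns 176.
  Strong-case: top litigator gives 258 − 32 = 226; standard lawyer gives 176 − 0 = 176. No deviation. ✓
  Weak-case: standard lawyer gives 176 − 0 = 176; top litigator gives 258 − 140 = 118. No deviation. ✓
Both hold — the strong-case type sends top litigator.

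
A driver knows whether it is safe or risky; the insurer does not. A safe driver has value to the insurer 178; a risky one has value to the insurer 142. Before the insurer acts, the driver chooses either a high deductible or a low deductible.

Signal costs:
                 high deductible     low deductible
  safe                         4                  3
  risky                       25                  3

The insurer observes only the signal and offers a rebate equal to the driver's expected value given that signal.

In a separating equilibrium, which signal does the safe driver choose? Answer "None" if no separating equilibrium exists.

Try safe → high deductible, risky → low deductible:
  If types separate, high deductible earns payment 178 and low deductible earns 142.
  Safe: high deductible gives 178 − 4 = 174; low deductible gives 142 − 3 = 139. No deviation. ✓
  Risky: low deductible gives 142 − 3 = 139; high deductible gives 178 − 25 = 153. Would deviate. ✗
Try safe → low deductible, risky → high deductible:
  If types separate, low deductible earns payment 178 and high deductible earns 142.
  Safe: low deductible gives 178 − 3 = 175; high deductible gives 142 − 4 = 138. No deviation. ✓
  Risky: high deductible gives 142 − 25 = 117; low deductible gives 178 − 3 = 175. Would deviate. ✗
Neither assignment is incentive-compatible.

None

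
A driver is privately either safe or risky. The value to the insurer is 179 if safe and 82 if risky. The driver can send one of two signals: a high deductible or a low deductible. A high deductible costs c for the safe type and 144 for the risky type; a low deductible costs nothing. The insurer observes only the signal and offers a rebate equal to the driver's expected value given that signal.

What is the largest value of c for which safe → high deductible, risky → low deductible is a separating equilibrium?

Under separation: high deductible → safe (pays 179); low deductible → risky (pays 82).
Risky: 82 − 0 = 82 ≥ 179 − 144 = 35. Holds regardless of c. ✓
Safe: 179 − c ≥ 82 − 0, so c ≤ 179 − 82 = 97.

97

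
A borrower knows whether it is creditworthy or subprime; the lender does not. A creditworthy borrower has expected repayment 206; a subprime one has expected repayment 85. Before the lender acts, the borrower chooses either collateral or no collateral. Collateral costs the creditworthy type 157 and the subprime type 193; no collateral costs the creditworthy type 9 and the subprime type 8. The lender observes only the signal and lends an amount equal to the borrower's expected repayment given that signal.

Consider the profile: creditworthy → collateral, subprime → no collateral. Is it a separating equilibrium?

If types separate, collateral earns payment 206 and no collateral earns 85.
Creditworthy: collateral gives 206 − 157 = 49; no collateral gives 85 − 9 = 76. Would deviate. ✗
Subprime: no collateral gives 85 − 8 = 77; collateral gives 206 − 193 = 13. No deviation. ✓

No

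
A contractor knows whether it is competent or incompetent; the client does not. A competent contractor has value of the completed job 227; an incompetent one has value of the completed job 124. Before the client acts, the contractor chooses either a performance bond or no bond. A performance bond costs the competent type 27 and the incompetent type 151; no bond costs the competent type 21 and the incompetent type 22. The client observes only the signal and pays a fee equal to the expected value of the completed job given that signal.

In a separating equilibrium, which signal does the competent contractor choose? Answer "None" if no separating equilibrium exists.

bond

Try competent → bond, incompetent → no bond:
  Under separation the client infers type exactly: bond → competent (pays 227), no bond → incompetent (pays 124).
  Competent: bond gives 227 − 27 = 200; no bond gives 124 − 21 = 103. No deviation. ✓
  Incompetent: no bond gives 124 − 22 = 102; bond gives 227 − 151 = 76. No deviation. ✓
Both hold — the competent type sends bond.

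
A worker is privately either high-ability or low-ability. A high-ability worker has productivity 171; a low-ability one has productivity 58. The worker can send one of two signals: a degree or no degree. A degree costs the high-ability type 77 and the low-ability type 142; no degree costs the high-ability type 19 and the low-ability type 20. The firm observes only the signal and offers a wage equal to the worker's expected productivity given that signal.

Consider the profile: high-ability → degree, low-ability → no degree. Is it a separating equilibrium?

Yes

If types separate, degree earns payment 171 and no degree earns 58.
High-ability: degree gives 171 − 77 = 94; no degree gives 58 − 19 = 39. No deviation. ✓
Low-ability: no degree gives 58 − 20 = 38; degree gives 171 − 142 = 29. No deviation. ✓
Both incentive constraints hold.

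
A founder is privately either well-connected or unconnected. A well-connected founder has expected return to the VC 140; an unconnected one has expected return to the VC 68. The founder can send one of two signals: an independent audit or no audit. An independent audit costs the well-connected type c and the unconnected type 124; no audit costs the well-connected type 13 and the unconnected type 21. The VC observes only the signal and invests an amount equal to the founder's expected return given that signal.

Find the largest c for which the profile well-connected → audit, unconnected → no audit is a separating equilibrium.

85

Under separation: audit → well-connected (pays 140); no audit → unconnected (pays 68).
Unconnected: 68 − 21 = 47 ≥ 140 − 124 = 16. Holds regardless of c. ✓
Well-connected: 140 − c ≥ 68 − 13, so c ≤ 140 − 55 = 85.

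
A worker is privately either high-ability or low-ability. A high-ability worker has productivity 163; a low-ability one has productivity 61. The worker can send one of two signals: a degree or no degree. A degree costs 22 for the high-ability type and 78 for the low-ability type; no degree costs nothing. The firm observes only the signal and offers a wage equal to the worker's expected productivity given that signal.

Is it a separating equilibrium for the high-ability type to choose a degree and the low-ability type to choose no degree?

If types separate, degree earns payment 163 and no degree earns 61.
High-ability: degree gives 163 − 22 = 141; no degree gives 61 − 0 = 61. No deviation. ✓
Low-ability: no degree gives 61 − 0 = 61; degree gives 163 − 78 = 85. Would deviate. ✗

No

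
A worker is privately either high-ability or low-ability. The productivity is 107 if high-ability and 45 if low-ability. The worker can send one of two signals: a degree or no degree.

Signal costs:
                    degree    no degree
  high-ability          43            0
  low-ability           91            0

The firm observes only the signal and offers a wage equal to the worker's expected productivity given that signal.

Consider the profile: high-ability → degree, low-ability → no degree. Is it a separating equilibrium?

Yes

If types separate, degree earns payment 107 and no degree earns 45.
High-ability: degree gives 107 − 43 = 64; no degree gives 45 − 0 = 45. No deviation. ✓
Low-ability: no degree gives 45 − 0 = 45; degree gives 107 − 91 = 16. No deviation. ✓
Both incentive constraints hold.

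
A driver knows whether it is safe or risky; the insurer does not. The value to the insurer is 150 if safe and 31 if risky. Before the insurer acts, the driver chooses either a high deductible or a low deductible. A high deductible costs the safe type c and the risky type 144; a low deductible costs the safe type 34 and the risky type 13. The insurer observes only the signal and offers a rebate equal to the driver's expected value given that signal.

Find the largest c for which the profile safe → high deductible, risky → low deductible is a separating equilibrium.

153

Under separation: high deductible → safe (pays 150); low deductible → risky (pays 31).
Risky: 31 − 13 = 18 ≥ 150 − 144 = 6. Holds regardless of c. ✓
Safe: 150 − c ≥ 31 − 34, so c ≤ 150 − -3 = 153.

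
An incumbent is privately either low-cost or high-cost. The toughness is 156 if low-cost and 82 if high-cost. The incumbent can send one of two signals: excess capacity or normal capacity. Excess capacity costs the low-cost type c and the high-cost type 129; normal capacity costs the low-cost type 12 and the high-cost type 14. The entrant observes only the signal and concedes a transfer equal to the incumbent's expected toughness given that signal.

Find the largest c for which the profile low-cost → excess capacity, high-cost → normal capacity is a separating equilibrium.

86

Under separation: excess capacity → low-cost (pays 156); normal capacity → high-cost (pays 82).
High-cost: 82 − 14 = 68 ≥ 156 − 129 = 27. Holds regardless of c. ✓
Low-cost: 156 − c ≥ 82 − 12, so c ≤ 156 − 70 = 86.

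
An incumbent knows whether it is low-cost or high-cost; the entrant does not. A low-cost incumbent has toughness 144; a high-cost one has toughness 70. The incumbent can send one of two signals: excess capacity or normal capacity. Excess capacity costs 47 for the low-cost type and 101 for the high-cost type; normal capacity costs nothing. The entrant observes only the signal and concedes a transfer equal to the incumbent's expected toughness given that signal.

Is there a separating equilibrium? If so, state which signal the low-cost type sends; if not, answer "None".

Try low-cost → excess capacity, high-cost → normal capacity:
  If types separate, excess capacity earns payment 144 and normal capacity earns 70.
  Low-cost: excess capacity gives 144 − 47 = 97; normal capacity gives 70 − 0 = 70. No deviation. ✓
  High-cost: normal capacity gives 70 − 0 = 70; excess capacity gives 144 − 101 = 43. No deviation. ✓
Both hold — the low-cost type sends excess capacity.

excess capacity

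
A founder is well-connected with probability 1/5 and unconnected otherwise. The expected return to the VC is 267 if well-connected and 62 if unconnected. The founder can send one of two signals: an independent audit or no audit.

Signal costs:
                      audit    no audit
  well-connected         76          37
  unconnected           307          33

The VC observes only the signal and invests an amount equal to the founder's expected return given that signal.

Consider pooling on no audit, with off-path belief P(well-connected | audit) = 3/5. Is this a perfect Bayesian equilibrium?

No

At the pooled signal (no audit) the VC holds the prior 1/5 and pays 1/5·267 + 4/5·62 = 103. Off-path (audit) belief 3/5 gives 3/5·267 + 2/5·62 = 185.
Well-connected: no audit gives 103 − 37 = 66; audit gives 185 − 76 = 109. Deviates. ✗
Unconnected: no audit gives 103 − 33 = 70; audit gives 185 − 307 = -122. Stays. ✓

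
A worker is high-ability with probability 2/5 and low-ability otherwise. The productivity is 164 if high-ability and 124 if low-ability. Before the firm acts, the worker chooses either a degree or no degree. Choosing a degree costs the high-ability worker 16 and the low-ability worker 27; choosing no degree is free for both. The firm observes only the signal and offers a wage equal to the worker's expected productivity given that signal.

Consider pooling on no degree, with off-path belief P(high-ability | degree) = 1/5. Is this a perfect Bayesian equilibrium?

On the equilibrium path (no degree) the firm holds the prior 2/5 and pays 2/5·164 + 3/5·124 = 140. Off-path (degree) belief 1/5 gives 1/5·164 + 4/5·124 = 132.
High-ability: no degree gives 140 − 0 = 140; degree gives 132 − 16 = 116. Stays. ✓
Low-ability: no degree gives 140 − 0 = 140; degree gives 132 − 27 = 105. Stays. ✓
Beliefs are Bayes-consistent on-path and both types best-respond.

Yes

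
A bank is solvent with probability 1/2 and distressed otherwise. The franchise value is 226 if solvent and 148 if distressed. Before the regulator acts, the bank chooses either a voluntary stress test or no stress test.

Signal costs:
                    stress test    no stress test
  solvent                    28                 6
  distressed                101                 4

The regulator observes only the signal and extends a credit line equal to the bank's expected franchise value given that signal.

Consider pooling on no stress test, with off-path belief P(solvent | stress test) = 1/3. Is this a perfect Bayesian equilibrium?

Yes

On the equilibrium path (no stress test) the regulator holds the prior 1/2 and pays 1/2·226 + 1/2·148 = 187. Off-path (stress test) belief 1/3 gives 1/3·226 + 2/3·148 = 174.
Solvent: no stress test gives 187 − 6 = 181; stress test gives 174 − 28 = 146. Stays. ✓
Distressed: no stress test gives 187 − 4 = 183; stress test gives 174 − 101 = 73. Stays. ✓
Beliefs are Bayes-consistent on-path and both types best-respond.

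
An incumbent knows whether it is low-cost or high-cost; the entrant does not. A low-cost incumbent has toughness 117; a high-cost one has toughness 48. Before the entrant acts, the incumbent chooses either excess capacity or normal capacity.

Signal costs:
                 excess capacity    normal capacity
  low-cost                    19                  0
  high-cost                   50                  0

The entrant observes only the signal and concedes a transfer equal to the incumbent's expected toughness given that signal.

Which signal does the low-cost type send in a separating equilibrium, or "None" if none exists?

None

Try low-cost → excess capacity, high-cost → normal capacity:
  Under separation the entrant infers type exactly: excess capacity → low-cost (pays 117), normal capacity → high-cost (pays 48).
  Low-cost: excess capacity gives 117 − 19 = 98; normal capacity gives 48 − 0 = 48. No deviation. ✓
  High-cost: normal capacity gives 48 − 0 = 48; excess capacity gives 117 − 50 = 67. Would deviate. ✗
Try low-cost → normal capacity, high-cost → excess capacity:
  Under separation the entrant infers type exactly: normal capacity → low-cost (pays 117), excess capacity → high-cost (pays 48).
  Low-cost: normal capacity gives 117 − 0 = 117; excess capacity gives 48 − 19 = 29. No deviation. ✓
  High-cost: excess capacity gives 48 − 50 = -2; normal capacity gives 117 − 0 = 117. Would deviate. ✗
Neither assignment is incentive-compatible.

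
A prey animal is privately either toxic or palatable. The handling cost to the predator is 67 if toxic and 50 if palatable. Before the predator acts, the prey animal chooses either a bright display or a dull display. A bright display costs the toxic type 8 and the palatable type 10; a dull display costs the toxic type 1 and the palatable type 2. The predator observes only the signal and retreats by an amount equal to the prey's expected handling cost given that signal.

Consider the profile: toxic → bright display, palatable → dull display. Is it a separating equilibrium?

No

If types separate, bright display earns payment 67 and dull display earns 50.
Toxic: bright display gives 67 − 8 = 59; dull display gives 50 − 1 = 49. No deviation. ✓
Palatable: dull display gives 50 − 2 = 48; bright display gives 67 − 10 = 57. Would deviate. ✗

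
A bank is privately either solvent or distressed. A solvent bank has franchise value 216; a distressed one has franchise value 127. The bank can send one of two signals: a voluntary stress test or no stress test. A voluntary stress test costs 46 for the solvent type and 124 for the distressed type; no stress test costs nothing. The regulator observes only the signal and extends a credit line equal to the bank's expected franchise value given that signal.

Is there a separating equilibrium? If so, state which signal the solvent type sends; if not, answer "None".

stress test

Try solvent → stress test, distressed → no stress test:
  Under separation the regulator infers type exactly: stress test → solvent (pays 216), no stress test → distressed (pays 127).
  Solvent: stress test gives 216 − 46 = 170; no stress test gives 127 − 0 = 127. No deviation. ✓
  Distressed: no stress test gives 127 − 0 = 127; stress test gives 216 − 124 = 92. No deviation. ✓
Both hold — the solvent type sends stress test.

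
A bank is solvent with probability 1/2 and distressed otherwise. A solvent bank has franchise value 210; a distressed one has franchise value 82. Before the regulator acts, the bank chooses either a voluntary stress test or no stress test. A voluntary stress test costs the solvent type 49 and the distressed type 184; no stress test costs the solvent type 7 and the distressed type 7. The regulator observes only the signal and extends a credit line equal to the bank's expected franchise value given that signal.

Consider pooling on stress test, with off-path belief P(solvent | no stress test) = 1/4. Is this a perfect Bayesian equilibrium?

At the pooled signal (stress test) the regulator holds the prior 1/2 and pays 1/2·210 + 1/2·82 = 146. Off-path (no stress test) belief 1/4 gives 1/4·210 + 3/4·82 = 114.
Solvent: stress test gives 146 − 49 = 97; no stress test gives 114 − 7 = 107. Deviates. ✗
Distressed: stress test gives 146 − 184 = -38; no stress test gives 114 − 7 = 107. Deviates. ✗

No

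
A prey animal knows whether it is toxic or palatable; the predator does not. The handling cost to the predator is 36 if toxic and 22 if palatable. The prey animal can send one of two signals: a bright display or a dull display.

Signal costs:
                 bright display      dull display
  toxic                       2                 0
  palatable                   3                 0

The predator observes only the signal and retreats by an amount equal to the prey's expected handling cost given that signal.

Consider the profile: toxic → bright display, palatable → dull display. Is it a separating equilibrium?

If types separate, bright display earns payment 36 and dull display earns 22.
Toxic: bright display gives 36 − 2 = 34; dull display gives 22 − 0 = 22. No deviation. ✓
Palatable: dull display gives 22 − 0 = 22; bright display gives 36 − 3 = 33. Would deviate. ✗

No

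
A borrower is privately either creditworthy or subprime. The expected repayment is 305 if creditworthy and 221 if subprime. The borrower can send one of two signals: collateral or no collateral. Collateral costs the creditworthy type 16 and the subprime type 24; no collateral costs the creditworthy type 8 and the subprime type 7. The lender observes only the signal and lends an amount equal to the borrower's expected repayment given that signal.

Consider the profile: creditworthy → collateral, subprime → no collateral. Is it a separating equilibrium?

No

Under separation the lender infers type exactly: collateral → creditworthy (pays 305), no collateral → subprime (pays 221).
Creditworthy: collateral gives 305 − 16 = 289; no collateral gives 221 − 8 = 213. No deviation. ✓
Subprime: no collateral gives 221 − 7 = 214; collateral gives 305 − 24 = 281. Would deviate. ✗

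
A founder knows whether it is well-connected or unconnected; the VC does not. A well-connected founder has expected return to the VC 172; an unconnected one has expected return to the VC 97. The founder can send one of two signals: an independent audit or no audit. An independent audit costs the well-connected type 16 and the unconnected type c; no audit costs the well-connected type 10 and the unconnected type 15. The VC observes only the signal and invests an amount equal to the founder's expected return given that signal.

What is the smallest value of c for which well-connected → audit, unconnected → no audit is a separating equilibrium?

90

Under separation: audit → well-connected (pays 172); no audit → unconnected (pays 97).
Well-connected: 172 − 16 = 156 ≥ 97 − 10 = 87. Holds regardless of c. ✓
Unconnected: 97 − 15 ≥ 172 − c, so c ≥ 172 − 82 = 90.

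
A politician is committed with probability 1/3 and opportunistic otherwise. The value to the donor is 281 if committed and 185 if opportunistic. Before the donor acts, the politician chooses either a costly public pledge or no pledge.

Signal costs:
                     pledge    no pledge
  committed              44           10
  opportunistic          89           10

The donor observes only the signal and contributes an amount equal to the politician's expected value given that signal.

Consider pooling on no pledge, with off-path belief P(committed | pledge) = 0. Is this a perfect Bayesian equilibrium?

Yes

At the pooled signal (no pledge) the donor holds the prior 1/3 and pays 1/3·281 + 2/3·185 = 217. Off-path (pledge) belief 0 gives 0·281 + 1·185 = 185.
Committed: no pledge gives 217 − 10 = 207; pledge gives 185 − 44 = 141. Stays. ✓
Opportunistic: no pledge gives 217 − 10 = 207; pledge gives 185 − 89 = 96. Stays. ✓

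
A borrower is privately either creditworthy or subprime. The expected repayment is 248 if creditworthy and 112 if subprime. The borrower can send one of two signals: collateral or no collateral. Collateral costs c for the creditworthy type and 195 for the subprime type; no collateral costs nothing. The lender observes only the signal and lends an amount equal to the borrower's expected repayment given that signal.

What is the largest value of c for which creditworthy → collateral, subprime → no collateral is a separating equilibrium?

Under separation: collateral → creditworthy (pays 248); no collateral → subprime (pays 112).
Subprime: 112 − 0 = 112 ≥ 248 − 195 = 53. Holds regardless of c. ✓
Creditworthy: 248 − c ≥ 112 − 0, so c ≤ 248 − 112 = 136.

136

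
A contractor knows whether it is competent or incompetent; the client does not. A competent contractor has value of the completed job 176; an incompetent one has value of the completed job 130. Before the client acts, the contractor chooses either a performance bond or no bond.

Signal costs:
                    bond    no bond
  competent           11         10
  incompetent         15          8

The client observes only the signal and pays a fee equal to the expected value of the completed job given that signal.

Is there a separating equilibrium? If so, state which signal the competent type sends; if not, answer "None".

Try competent → bond, incompetent → no bond:
  If types separate, bond earns payment 176 and no bond earns 130.
  Competent: bond gives 176 − 11 = 165; no bond gives 130 − 10 = 120. No deviation. ✓
  Incompetent: no bond gives 130 − 8 = 122; bond gives 176 − 15 = 161. Would deviate. ✗
Try competent → no bond, incompetent → bond:
  If types separate, no bond earns payment 176 and bond earns 130.
  Competent: no bond gives 176 − 10 = 166; bond gives 130 − 11 = 119. No deviation. ✓
  Incompetent: bond gives 130 − 15 = 115; no bond gives 176 − 8 = 168. Would deviate. ✗
Neither assignment is incentive-compatible.

None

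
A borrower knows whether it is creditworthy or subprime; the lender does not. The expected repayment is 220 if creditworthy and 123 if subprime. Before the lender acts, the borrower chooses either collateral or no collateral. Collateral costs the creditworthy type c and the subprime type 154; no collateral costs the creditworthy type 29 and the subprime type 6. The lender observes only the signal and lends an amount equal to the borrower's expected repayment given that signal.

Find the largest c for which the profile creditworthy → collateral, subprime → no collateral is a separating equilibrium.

Under separation: collateral → creditworthy (pays 220); no collateral → subprime (pays 123).
Subprime: 123 − 6 = 117 ≥ 220 − 154 = 66. Holds regardless of c. ✓
Creditworthy: 220 − c ≥ 123 − 29, so c ≤ 220 − 94 = 126.

126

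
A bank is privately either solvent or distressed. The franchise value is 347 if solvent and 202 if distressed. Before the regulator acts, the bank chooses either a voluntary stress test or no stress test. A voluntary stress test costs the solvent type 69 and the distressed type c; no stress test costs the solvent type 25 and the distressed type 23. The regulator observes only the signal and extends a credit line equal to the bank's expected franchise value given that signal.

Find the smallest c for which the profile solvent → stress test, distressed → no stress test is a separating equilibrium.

168

Under separation: stress test → solvent (pays 347); no stress test → distressed (pays 202).
Solvent: 347 − 69 = 278 ≥ 202 − 25 = 177. Holds regardless of c. ✓
Distressed: 202 − 23 ≥ 347 − c, so c ≥ 347 − 179 = 168.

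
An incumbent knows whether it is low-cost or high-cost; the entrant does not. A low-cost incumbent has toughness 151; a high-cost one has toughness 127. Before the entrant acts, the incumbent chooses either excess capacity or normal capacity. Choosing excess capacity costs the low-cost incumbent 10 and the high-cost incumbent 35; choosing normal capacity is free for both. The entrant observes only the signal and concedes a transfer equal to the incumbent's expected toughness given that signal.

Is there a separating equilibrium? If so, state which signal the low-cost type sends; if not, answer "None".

Try low-cost → excess capacity, high-cost → normal capacity:
  Under separation the entrant infers type exactly: excess capacity → low-cost (pays 151), normal capacity → high-cost (pays 127).
  Low-cost: excess capacity gives 151 − 10 = 141; normal capacity gives 127 − 0 = 127. No deviation. ✓
  High-cost: normal capacity gives 127 − 0 = 127; excess capacity gives 151 − 35 = 116. No deviation. ✓
Both hold — the low-cost type sends excess capacity.

excess capacity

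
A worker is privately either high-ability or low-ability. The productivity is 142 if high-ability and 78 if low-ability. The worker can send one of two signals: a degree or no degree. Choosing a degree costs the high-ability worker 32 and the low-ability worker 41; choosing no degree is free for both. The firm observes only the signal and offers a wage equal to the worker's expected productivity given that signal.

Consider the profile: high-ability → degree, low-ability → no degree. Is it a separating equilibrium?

Under separation the firm infers type exactly: degree → high-ability (pays 142), no degree → low-ability (pays 78).
High-ability: degree gives 142 − 32 = 110; no degree gives 78 − 0 = 78. No deviation. ✓
Low-ability: no degree gives 78 − 0 = 78; degree gives 142 − 41 = 101. Would deviate. ✗

No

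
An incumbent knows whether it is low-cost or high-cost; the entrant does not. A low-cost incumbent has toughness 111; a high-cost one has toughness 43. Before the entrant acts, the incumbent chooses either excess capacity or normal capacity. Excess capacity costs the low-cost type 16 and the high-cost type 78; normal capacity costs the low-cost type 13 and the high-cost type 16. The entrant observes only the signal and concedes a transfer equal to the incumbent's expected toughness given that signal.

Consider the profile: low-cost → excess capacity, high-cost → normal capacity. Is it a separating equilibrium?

No

Under separation the entrant infers type exactly: excess capacity → low-cost (pays 111), normal capacity → high-cost (pays 43).
Low-cost: excess capacity gives 111 − 16 = 95; normal capacity gives 43 − 13 = 30. No deviation. ✓
High-cost: normal capacity gives 43 − 16 = 27; excess capacity gives 111 − 78 = 33. Would deviate. ✗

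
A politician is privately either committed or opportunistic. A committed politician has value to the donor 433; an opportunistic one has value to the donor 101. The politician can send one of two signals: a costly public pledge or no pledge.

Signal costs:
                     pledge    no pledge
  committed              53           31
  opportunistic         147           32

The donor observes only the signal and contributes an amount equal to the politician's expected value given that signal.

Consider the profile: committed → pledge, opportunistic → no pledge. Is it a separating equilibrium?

No

Under separation the donor infers type exactly: pledge → committed (pays 433), no pledge → opportunistic (pays 101).
Committed: pledge gives 433 − 53 = 380; no pledge gives 101 − 31 = 70. No deviation. ✓
Opportunistic: no pledge gives 101 − 32 = 69; pledge gives 433 − 147 = 286. Would deviate. ✗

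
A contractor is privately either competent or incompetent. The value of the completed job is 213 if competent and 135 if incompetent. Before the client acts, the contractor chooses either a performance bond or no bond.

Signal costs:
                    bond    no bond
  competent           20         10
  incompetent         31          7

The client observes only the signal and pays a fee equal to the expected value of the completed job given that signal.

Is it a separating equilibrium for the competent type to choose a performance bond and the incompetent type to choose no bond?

If types separate, bond earns payment 213 and no bond earns 135.
Competent: bond gives 213 − 20 = 193; no bond gives 135 − 10 = 125. No deviation. ✓
Incompetent: no bond gives 135 − 7 = 128; bond gives 213 − 31 = 182. Would deviate. ✗

No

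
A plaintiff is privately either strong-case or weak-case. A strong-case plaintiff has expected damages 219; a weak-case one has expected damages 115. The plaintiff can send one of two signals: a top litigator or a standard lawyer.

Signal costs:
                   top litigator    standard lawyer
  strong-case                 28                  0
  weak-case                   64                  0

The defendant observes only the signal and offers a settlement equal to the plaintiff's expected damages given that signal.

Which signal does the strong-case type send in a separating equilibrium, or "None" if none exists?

Try strong-case → top litigator, weak-case → standard lawyer:
  If types separate, top litigator earns payment 219 and standard lawyer earns 115.
  Strong-case: top litigator gives 219 − 28 = 191; standard lawyer gives 115 − 0 = 115. No deviation. ✓
  Weak-case: standard lawyer gives 115 − 0 = 115; top litigator gives 219 − 64 = 155. Would deviate. ✗
Try strong-case → standard lawyer, weak-case → top litigator:
  If types separate, standard lawyer earns payment 219 and top litigator earns 115.
  Strong-case: standard lawyer gives 219 − 0 = 219; top litigator gives 115 − 28 = 87. No deviation. ✓
  Weak-case: top litigator gives 115 − 64 = 51; standard lawyer gives 219 − 0 = 219. Would deviate. ✗
Neither assignment is incentive-compatible.

None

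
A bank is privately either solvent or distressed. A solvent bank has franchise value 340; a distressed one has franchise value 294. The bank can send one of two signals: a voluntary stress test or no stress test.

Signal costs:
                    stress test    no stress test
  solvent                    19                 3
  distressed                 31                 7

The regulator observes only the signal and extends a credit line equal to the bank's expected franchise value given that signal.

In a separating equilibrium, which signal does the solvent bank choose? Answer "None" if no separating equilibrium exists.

None

Try solvent → stress test, distressed → no stress test:
  Under separation the regulator infers type exactly: stress test → solvent (pays 340), no stress test → distressed (pays 294).
  Solvent: stress test gives 340 − 19 = 321; no stress test gives 294 − 3 = 291. No deviation. ✓
  Distressed: no stress test gives 294 − 7 = 287; stress test gives 340 − 31 = 309. Would deviate. ✗
Try solvent → no stress test, distressed → stress test:
  Under separation the regulator infers type exactly: no stress test → solvent (pays 340), stress test → distressed (pays 294).
  Solvent: no stress test gives 340 − 3 = 337; stress test gives 294 − 19 = 275. No deviation. ✓
  Distressed: stress test gives 294 − 31 = 263; no stress test gives 340 − 7 = 333. Would deviate. ✗
Neither assignment is incentive-compatible.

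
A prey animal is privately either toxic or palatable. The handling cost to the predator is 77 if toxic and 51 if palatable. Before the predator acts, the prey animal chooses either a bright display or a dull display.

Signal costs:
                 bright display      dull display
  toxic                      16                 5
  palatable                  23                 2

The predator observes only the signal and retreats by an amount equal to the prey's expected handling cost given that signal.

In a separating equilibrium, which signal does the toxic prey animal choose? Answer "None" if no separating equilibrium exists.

None

Try toxic → bright display, palatable → dull display:
  If types separate, bright display earns payment 77 and dull display earns 51.
  Toxic: bright display gives 77 − 16 = 61; dull display gives 51 − 5 = 46. No deviation. ✓
  Palatable: dull display gives 51 − 2 = 49; bright display gives 77 − 23 = 54. Would deviate. ✗
Try toxic → dull display, palatable → bright display:
  If types separate, dull display earns payment 77 and bright display earns 51.
  Toxic: dull display gives 77 − 5 = 72; bright display gives 51 − 16 = 35. No deviation. ✓
  Palatable: bright display gives 51 − 23 = 28; dull display gives 77 − 2 = 75. Would deviate. ✗
Neither assignment is incentive-compatible.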